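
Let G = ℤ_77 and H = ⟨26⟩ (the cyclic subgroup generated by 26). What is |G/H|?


|⟨26⟩| = n / gcd(26, 77) = 77 / 1 = 77
H is normal (ℤ_77 is abelian).
|G/H| = |G| / |H| = 77 / 77 = 1

|G/H| = 1


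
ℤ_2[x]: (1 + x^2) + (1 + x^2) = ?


Add coefficients mod 2:
x^0: 1 + 1 = 0 (mod 2)
x^1: 0 + 0 = 0 (mod 2)
x^2: 1 + 1 = 0 (mod 2)
Result: 0

f + g = 0


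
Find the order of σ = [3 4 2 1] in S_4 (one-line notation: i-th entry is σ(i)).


Cycle decomposition: (1 3 2 4)
Cycle lengths: 4
Order = lcm(4) = 4

ord(σ) = 4


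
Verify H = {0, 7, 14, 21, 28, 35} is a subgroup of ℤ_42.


Subgroup test for H = {0, 7, 14, 21, 28, 35} in (ℤ_42, +):
(1) 0 ∈ H? Yes
(2) Closure: for all a,b ∈ H, (a+b) mod 42 ∈ H? Yes
(3) Inverses: for all a ∈ H, -a mod 42 ∈ H? Yes

Yes, H is a subgroup of ℤ_42


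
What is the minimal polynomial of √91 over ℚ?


√91 satisfies x² - 91 = 0, irreducible over ℚ since 91 is squarefree

Minimal polynomial: x² - 91


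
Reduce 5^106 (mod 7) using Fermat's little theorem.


Fermat's little theorem: if p is prime and gcd(a,p)=1, then a^(p-1) ≡ 1 (mod p)
p = 7 is prime, gcd(5,7) = 1
Reduce exponent: 106 mod 6 = 4
So 5^106 ≡ 5^4 (mod 7)
5^4 mod 7 = 2

5^106 ≡ 2 (mod 7)


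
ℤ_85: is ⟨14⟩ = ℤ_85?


g generates ℤ_n iff gcd(g, n) = 1
gcd(14, 85) = 1
Since gcd = 1, 14 is a generator.

Yes, 14 generates ℤ_85


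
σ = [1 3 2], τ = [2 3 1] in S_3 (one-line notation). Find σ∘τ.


σ∘τ: apply τ first, then σ
1 →τ 2 →σ 3
2 →τ 3 →σ 2
3 →τ 1 →σ 1

σ∘τ = [3 2 1]


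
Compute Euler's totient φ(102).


Factor n: 102 = 2 × 3 × 17
φ(n) = n · ∏(1 - 1/p) over distinct primes p | n
φ(102) = 102 · (1 - 1/2) · (1 - 1/3) · (1 - 1/17) = 32

φ(102) = 32


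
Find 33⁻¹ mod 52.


Use the extended Euclidean algorithm to write 1 = 33·s + 52·t; then s mod 52 is the inverse.
Euclidean algorithm:
  33 = 0·52 + 33
  52 = 1·33 + 19
  33 = 1·19 + 14
  19 = 1·14 + 5
  14 = 2·5 + 4
  5 = 1·4 + 1
  4 = 4·1 + 0
gcd(33,52) = 1
Back-substitution gives: 33·(-11) + 52·(7) = 1
So 33⁻¹ ≡ -11 ≡ 41 (mod 52)
Check: 33 × 41 = 1353 ≡ 1 (mod 52) ✓

33⁻¹ ≡ 41 (mod 52)


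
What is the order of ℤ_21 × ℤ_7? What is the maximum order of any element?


|ℤ_21 × ℤ_7| = 21 × 7 = 147
Max element order = lcm(21,7) = 21
Cyclic? No (gcd=7)

|ℤ_21×ℤ_7| = 147, max element order = 21


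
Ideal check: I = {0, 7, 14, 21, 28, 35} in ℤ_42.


Check ideal conditions for I = {0, 7, 14, 21, 28, 35} in ℤ_42:
(1) I is an additive subgroup? Yes
(2) For r ∈ ℤ_42 and a ∈ I: r·a ∈ I? Yes

Yes, I is an ideal of ℤ_42


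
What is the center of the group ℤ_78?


Z(G) = {g ∈ G | gx = xg for all x ∈ G}
ℤ_78 is abelian, so Z(G) = G

Z(ℤ_78) = ℤ_78


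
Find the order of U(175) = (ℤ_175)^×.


U(n) is the group of units mod n; |U(n)| = φ(n)
|U(175)| = φ(175) = 120

|U(175) = (ℤ_175)^×| = 120


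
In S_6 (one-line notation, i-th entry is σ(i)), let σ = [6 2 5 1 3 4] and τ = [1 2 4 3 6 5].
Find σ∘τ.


σ∘τ: apply τ first, then σ
1 →τ 1 →σ 6
2 →τ 2 →σ 2
3 →τ 4 →σ 1
4 →τ 3 →σ 5
5 →τ 6 →σ 4
6 →τ 5 →σ 3

σ∘τ = [6 2 1 5 4 3]


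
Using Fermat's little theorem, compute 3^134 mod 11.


Fermat's little theorem: if p is prime and gcd(a,p)=1, then a^(p-1) ≡ 1 (mod p)
p = 11 is prime, gcd(3,11) = 1
Reduce exponent: 134 mod 10 = 4
So 3^134 ≡ 3^4 (mod 11)
3^4 mod 11 = 4

3^134 ≡ 4 (mod 11)


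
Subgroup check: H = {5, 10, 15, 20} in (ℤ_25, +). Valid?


Subgroup test for H = {5, 10, 15, 20} in (ℤ_25, +):
(1) 0 ∈ H? No
(2) Closure: for all a,b ∈ H, (a+b) mod 25 ∈ H? No  [counterexample: 5 + 20 = 0 ∉ H]
(3) Inverses: for all a ∈ H, -a mod 25 ∈ H? Yes

No, H is not a subgroup of ℤ_25


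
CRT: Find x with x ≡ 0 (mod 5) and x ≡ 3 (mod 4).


m₁ = 5, m₂ = 4, gcd = 1, so CRT applies. M = m₁·m₂ = 20
Let M₁ = M/m₁ = 4, M₂ = M/m₂ = 5
Find y₁ ≡ M₁⁻¹ (mod m₁): 4⁻¹ ≡ 4 (mod 5)
Find y₂ ≡ M₂⁻¹ (mod m₂): 5⁻¹ ≡ 1 (mod 4)
x = a₁·M₁·y₁ + a₂·M₂·y₂ = 0·4·4 + 3·5·1 = 15
Reduce mod 20: x ≡ 15
Check: 15 mod 5 = 0 ✓, 15 mod 4 = 3 ✓

x ≡ 15 (mod 20)


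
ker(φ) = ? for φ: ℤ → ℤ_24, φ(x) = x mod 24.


Kernel = preimage of identity
ker(φ) = {x ∈ ℤ : x ≡ 0 (mod 24)} = 24ℤ = {0, ±24, ±48, ...}

ker(φ) = 24ℤ


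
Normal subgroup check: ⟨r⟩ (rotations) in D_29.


H = ⟨r⟩ (rotations) in D_29
The rotation subgroup ⟨r⟩ has index 2 in D_29, so it is normal

Yes, normal subgroup


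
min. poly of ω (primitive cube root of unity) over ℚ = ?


ω satisfies x² + x + 1 = 0 (the cyclotomic polynomial Φ₃)

Minimal polynomial: x² + x + 1


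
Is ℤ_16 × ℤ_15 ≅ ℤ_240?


Comparing ℤ_16 × ℤ_15 and ℤ_240:
gcd(16,15) = 1, so ℤ_16 × ℤ_15 ≅ ℤ_240 (CRT)

Yes, ℤ_16 × ℤ_15 ≅ ℤ_240


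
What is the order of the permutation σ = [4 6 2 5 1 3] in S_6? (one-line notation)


Cycle decomposition: (1 4 5) (2 6 3)
Cycle lengths: 3, 3
Order = lcm(3, 3) = 3

ord(σ) = 3


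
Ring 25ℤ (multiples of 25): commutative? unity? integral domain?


25ℤ is a commutative ring under +,× but has no multiplicative identity (1 ∉ 25ℤ); it has no zero divisors, but without unity it is not an integral domain
Commutative: Yes
Integral domain: No
Has unity: No

25ℤ (multiples of 25): Commutative=Yes, Unity=No


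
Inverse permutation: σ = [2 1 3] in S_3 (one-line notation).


To find σ⁻¹, swap domain and range:
σ(1) = 2 → σ⁻¹(2) = 1
σ(2) = 1 → σ⁻¹(1) = 2
σ(3) = 3 → σ⁻¹(3) = 3

σ⁻¹ = [2 1 3]


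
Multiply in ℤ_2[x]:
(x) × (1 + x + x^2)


Expand and collect like terms; reduce coefficients mod 2:
x^0: 0·1 = 0 ≡ 0 (mod 2)
x^1: 0·1 + 1·1 = 1 ≡ 1 (mod 2)
x^2: 0·1 + 1·1 = 1 ≡ 1 (mod 2)
x^3: 1·1 = 1 ≡ 1 (mod 2)
Result: x + x^2 + x^3

f · g = x + x^2 + x^3


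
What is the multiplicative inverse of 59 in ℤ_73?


Use the extended Euclidean algorithm to write 1 = 59·s + 73·t; then s mod 73 is the inverse.
Euclidean algorithm:
  59 = 0·73 + 59
  73 = 1·59 + 14
  59 = 4·14 + 3
  14 = 4·3 + 2
  3 = 1·2 + 1
  2 = 2·1 + 0
gcd(59,73) = 1
Back-substitution gives: 59·(26) + 73·(-21) = 1
So 59⁻¹ ≡ 26 ≡ 26 (mod 73)
Check: 59 × 26 = 1534 ≡ 1 (mod 73) ✓

59⁻¹ ≡ 26 (mod 73)


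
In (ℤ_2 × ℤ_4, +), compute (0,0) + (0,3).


Operation: componentwise addition mod (2, 4)
(0,0) + (0,3) = ((a₁+b₁) mod 2, (a₂+b₂) mod 4) with a = (0,0), b = (0,3)

(0,0) + (0,3) = (0,3)


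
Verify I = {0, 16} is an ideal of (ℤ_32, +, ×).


Check ideal conditions for I = {0, 16} in ℤ_32:
(1) I is an additive subgroup? Yes
(2) For r ∈ ℤ_32 and a ∈ I: r·a ∈ I? Yes

Yes, I is an ideal of ℤ_32


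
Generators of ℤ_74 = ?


g generates ℤ_n iff gcd(g,n) = 1
Prime factors of 74: 2, 37
Generators are g ∈ {1,...,73} not divisible by any of these primes.
Generators: {1, 3, 5, 7, 9, 11, 13, 15, 17, 19, 21, 23, 25, 27, 29, 31, 33, 35, 39, 41, 43, 45, 47, 49, 51, 53, 55, 57, 59, 61, 63, 65, 67, 69, 71, 73}
Number of generators = φ(74) = 36

Generators of ℤ_74 = {1, 3, 5, 7, 9, 11, 13, 15, 17, 19, 21, 23, 25, 27, 29, 31, 33, 35, 39, 41, 43, 45, 47, 49, 51, 53, 55, 57, 59, 61, 63, 65, 67, 69, 71, 73}


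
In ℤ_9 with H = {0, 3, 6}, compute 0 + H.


0 + H = {0 + h (mod 9) : h ∈ H}
0+0=0, 0+3=3, 0+6=6

0 + H = {0, 3, 6}


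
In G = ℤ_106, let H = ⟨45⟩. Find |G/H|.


|⟨45⟩| = n / gcd(45, 106) = 106 / 1 = 106
H is normal (ℤ_106 is abelian).
|G/H| = |G| / |H| = 106 / 106 = 1

|G/H| = 1


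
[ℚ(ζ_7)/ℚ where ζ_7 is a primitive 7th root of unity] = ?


[ℚ(ζ_n):ℚ] = deg Φ_n(x) = φ(n). Here φ(7) = 6

[ℚ(ζ_7)/ℚ where ζ_7 is a primitive 7th root of unity] = 6


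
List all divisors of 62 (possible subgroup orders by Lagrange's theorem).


Lagrange's theorem: |H| divides |G|
|G| = 62
Divisors of 62: 1, 2, 31, 62

Possible subgroup orders: {1, 2, 31, 62}


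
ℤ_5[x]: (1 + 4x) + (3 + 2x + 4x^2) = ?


Add coefficients mod 5:
x^0: 1 + 3 = 4 (mod 5)
x^1: 4 + 2 = 1 (mod 5)
x^2: 0 + 4 = 4 (mod 5)
Result: 4 + x + 4x^2

f + g = 4 + x + 4x^2


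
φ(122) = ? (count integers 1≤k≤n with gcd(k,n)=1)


Factor n: 122 = 2 × 61
φ(n) = n · ∏(1 - 1/p) over distinct primes p | n
φ(122) = 122 · (1 - 1/2) · (1 - 1/61) = 60

φ(122) = 60


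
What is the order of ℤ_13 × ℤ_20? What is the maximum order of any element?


|ℤ_13 × ℤ_20| = 13 × 20 = 260
Max element order = lcm(13,20) = 260
Cyclic? Yes (gcd=1)

|ℤ_13×ℤ_20| = 260, max element order = 260


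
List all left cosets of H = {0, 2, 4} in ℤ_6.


H = {0, 2, 4}, |H| = 3
Number of cosets = |G|/|H| = 6/3 = 2
0 + H = {0, 2, 4}
1 + H = {1, 3, 5}

Cosets: 0+H={0,2,4}; 1+H={1,3,5}


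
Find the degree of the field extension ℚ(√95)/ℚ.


√95 has minimal polynomial x² - 95 (irreducible over ℚ since 95 is squarefree)

[ℚ(√95)/ℚ] = 2


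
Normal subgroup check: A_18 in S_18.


H = A_18 in S_18
A_18 has index 2 in S_18, and every subgroup of index 2 is normal

Yes, normal subgroup


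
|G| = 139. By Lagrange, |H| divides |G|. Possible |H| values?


Lagrange's theorem: |H| divides |G|
|G| = 139
Divisors of 139: 1, 139

Possible subgroup orders: {1, 139}


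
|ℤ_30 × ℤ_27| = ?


|A × B| = |A| · |B|
|ℤ_30 × ℤ_27| = 30 × 27 = 810

|ℤ_30 × ℤ_27| = 810


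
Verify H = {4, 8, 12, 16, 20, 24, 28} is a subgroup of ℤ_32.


Subgroup test for H = {4, 8, 12, 16, 20, 24, 28} in (ℤ_32, +):
(1) 0 ∈ H? No
(2) Closure: for all a,b ∈ H, (a+b) mod 32 ∈ H? No  [counterexample: 4 + 28 = 0 ∉ H]
(3) Inverses: for all a ∈ H, -a mod 32 ∈ H? Yes

No, H is not a subgroup of ℤ_32


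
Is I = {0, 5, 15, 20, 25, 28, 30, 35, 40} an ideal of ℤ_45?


Check ideal conditions for I = {0, 5, 15, 20, 25, 28, 30, 35, 40} in ℤ_45:
(1) I is an additive subgroup? No
(2) For r ∈ ℤ_45 and a ∈ I: r·a ∈ I? No  [counterexample: r=2, a=5, r·a mod 45 = 10 ∉ I]

No, I is not an ideal of ℤ_45


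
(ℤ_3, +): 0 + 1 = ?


Operation: addition mod 3
0 + 1 = (a + b) mod 3 with a = 0, b = 1

0 + 1 = 1


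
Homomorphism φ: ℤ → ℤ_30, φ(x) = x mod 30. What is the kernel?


Kernel = preimage of identity
ker(φ) = {x ∈ ℤ : x ≡ 0 (mod 30)} = 30ℤ = {0, ±30, ±60, ...}

ker(φ) = 30ℤ


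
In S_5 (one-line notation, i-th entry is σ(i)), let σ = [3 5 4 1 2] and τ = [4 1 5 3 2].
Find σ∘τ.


σ∘τ: apply τ first, then σ
1 →τ 4 →σ 1
2 →τ 1 →σ 3
3 →τ 5 →σ 2
4 →τ 3 →σ 4
5 →τ 2 →σ 5

σ∘τ = [1 3 2 4 5]


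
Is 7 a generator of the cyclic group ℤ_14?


g generates ℤ_n iff gcd(g, n) = 1
gcd(7, 14) = 7
Since gcd = 7 ≠ 1, ⟨7⟩ has order 2 < 14, so 7 is not a generator.

No, 7 does not generate ℤ_14


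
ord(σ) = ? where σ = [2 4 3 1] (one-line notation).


Cycle decomposition: (1 2 4)
Cycle lengths: 3
Order = lcm(3) = 3

ord(σ) = 3


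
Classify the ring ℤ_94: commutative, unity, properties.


ℤ_94 is a commutative ring with unity 1; 94 = 2×47 is composite, so 2·47 ≡ 0 gives zero divisors (not an integral domain)
Commutative: Yes
Integral domain: No
Has unity: Yes

ℤ_94: Commutative=Yes, Unity=Yes


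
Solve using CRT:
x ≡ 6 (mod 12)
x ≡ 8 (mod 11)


m₁ = 12, m₂ = 11, gcd = 1, so CRT applies. M = m₁·m₂ = 132
Let M₁ = M/m₁ = 11, M₂ = M/m₂ = 12
Find y₁ ≡ M₁⁻¹ (mod m₁): 11⁻¹ ≡ 11 (mod 12)
Find y₂ ≡ M₂⁻¹ (mod m₂): 12⁻¹ ≡ 1 (mod 11)
x = a₁·M₁·y₁ + a₂·M₂·y₂ = 6·11·11 + 8·12·1 = 822
Reduce mod 132: x ≡ 30
Check: 30 mod 12 = 6 ✓, 30 mod 11 = 8 ✓

x ≡ 30 (mod 132)


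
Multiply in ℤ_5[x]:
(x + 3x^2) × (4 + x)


Expand and collect like terms; reduce coefficients mod 5:
x^0: 0·4 = 0 ≡ 0 (mod 5)
x^1: 0·1 + 1·4 = 4 ≡ 4 (mod 5)
x^2: 1·1 + 3·4 = 13 ≡ 3 (mod 5)
x^3: 3·1 = 3 ≡ 3 (mod 5)
Result: 4x + 3x^2 + 3x^3

f · g = 4x + 3x^2 + 3x^3


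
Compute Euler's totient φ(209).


Factor n: 209 = 11 × 19
φ(n) = n · ∏(1 - 1/p) over distinct primes p | n
φ(209) = 209 · (1 - 1/11) · (1 - 1/19) = 180

φ(209) = 180


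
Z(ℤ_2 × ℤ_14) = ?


Z(G) = {g ∈ G | gx = xg for all x ∈ G}
Direct product of abelian groups is abelian, so Z(G) = G

Z(ℤ_2 × ℤ_14) = ℤ_2 × ℤ_14


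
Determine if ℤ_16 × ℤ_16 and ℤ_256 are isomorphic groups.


Comparing ℤ_16 × ℤ_16 and ℤ_256:
gcd(16,16) = 16 ≠ 1. Max element order in ℤ_16×ℤ_16 is lcm(16,16) = 16 < 256, so it has no element of order 256

No, ℤ_16 × ℤ_16 ≇ ℤ_256


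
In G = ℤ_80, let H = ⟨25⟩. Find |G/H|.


|⟨25⟩| = n / gcd(25, 80) = 80 / 5 = 16
H is normal (ℤ_80 is abelian).
|G/H| = |G| / |H| = 80 / 16 = 5

|G/H| = 5


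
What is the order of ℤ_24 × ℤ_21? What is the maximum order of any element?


|ℤ_24 × ℤ_21| = 24 × 21 = 504
Max element order = lcm(24,21) = 168
Cyclic? No (gcd=3)

|ℤ_24×ℤ_21| = 504, max element order = 168


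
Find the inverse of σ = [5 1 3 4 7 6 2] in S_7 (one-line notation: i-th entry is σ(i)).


To find σ⁻¹, swap domain and range:
σ(1) = 5 → σ⁻¹(5) = 1
σ(2) = 1 → σ⁻¹(1) = 2
σ(3) = 3 → σ⁻¹(3) = 3
σ(4) = 4 → σ⁻¹(4) = 4
σ(5) = 7 → σ⁻¹(7) = 5
σ(6) = 6 → σ⁻¹(6) = 6
σ(7) = 2 → σ⁻¹(2) = 7

σ⁻¹ = [2 7 3 4 1 6 5]


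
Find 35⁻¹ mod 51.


Use the extended Euclidean algorithm to write 1 = 35·s + 51·t; then s mod 51 is the inverse.
Euclidean algorithm:
  35 = 0·51 + 35
  51 = 1·35 + 16
  35 = 2·16 + 3
  16 = 5·3 + 1
  3 = 3·1 + 0
gcd(35,51) = 1
Back-substitution gives: 35·(-16) + 51·(11) = 1
So 35⁻¹ ≡ -16 ≡ 35 (mod 51)
Check: 35 × 35 = 1225 ≡ 1 (mod 51) ✓

35⁻¹ ≡ 35 (mod 51)


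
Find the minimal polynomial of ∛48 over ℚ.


∛48 satisfies x³ - 48 = 0, irreducible over ℚ (no rational root; 48 is not a perfect cube)

Minimal polynomial: x³ - 48


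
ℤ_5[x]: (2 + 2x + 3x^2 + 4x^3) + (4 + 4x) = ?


Add coefficients mod 5:
x^0: 2 + 4 = 1 (mod 5)
x^1: 2 + 4 = 1 (mod 5)
x^2: 3 + 0 = 3 (mod 5)
x^3: 4 + 0 = 4 (mod 5)
Result: 1 + x + 3x^2 + 4x^3

f + g = 1 + x + 3x^2 + 4x^3


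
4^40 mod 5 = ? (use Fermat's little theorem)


Fermat's little theorem: if p is prime and gcd(a,p)=1, then a^(p-1) ≡ 1 (mod p)
p = 5 is prime, gcd(4,5) = 1
Reduce exponent: 40 mod 4 = 0
So 4^40 ≡ 4^0 (mod 5)
4^0 = 1

4^40 ≡ 1 (mod 5)


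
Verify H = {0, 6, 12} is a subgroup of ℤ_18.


Subgroup test for H = {0, 6, 12} in (ℤ_18, +):
(1) 0 ∈ H? Yes
(2) Closure: for all a,b ∈ H, (a+b) mod 18 ∈ H? Yes
(3) Inverses: for all a ∈ H, -a mod 18 ∈ H? Yes

Yes, H is a subgroup of ℤ_18


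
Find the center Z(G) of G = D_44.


Z(G) = {g ∈ G | gx = xg for all x ∈ G}
For even n, Z(D_n) = {e, r^(n/2)}: the 180° rotation r^22 commutes with every reflection and rotation

Z(D_44) = {e, r^22}


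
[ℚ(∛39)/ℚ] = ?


∛39 has minimal polynomial x³ - 39 (irreducible over ℚ since 39 is not a perfect cube)

[ℚ(∛39)/ℚ] = 3


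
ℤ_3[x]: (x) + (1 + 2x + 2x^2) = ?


Add coefficients mod 3:
x^0: 0 + 1 = 1 (mod 3)
x^1: 1 + 2 = 0 (mod 3)
x^2: 0 + 2 = 2 (mod 3)
Result: 1 + 2x^2

f + g = 1 + 2x^2


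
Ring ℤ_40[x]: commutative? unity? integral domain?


ℤ_40 has zero divisors (2·20 ≡ 0), and these lift to constant zero divisors in ℤ_40[x]; so not an integral domain
Commutative: Yes
Integral domain: No
Has unity: Yes

ℤ_40[x]: Commutative=Yes, Unity=Yes


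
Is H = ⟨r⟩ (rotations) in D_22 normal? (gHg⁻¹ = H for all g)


H = ⟨r⟩ (rotations) in D_22
The rotation subgroup ⟨r⟩ has index 2 in D_22, so it is normal

Yes, normal subgroup


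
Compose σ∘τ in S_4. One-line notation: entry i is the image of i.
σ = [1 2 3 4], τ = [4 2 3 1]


σ∘τ: apply τ first, then σ
1 →τ 4 →σ 4
2 →τ 2 →σ 2
3 →τ 3 →σ 3
4 →τ 1 →σ 1

σ∘τ = [4 2 3 1]


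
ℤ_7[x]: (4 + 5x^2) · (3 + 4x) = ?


Expand and collect like terms; reduce coefficients mod 7:
x^0: 4·3 = 12 ≡ 5 (mod 7)
x^1: 4·4 + 0·3 = 16 ≡ 2 (mod 7)
x^2: 0·4 + 5·3 = 15 ≡ 1 (mod 7)
x^3: 5·4 = 20 ≡ 6 (mod 7)
Result: 5 + 2x + x^2 + 6x^3

f · g = 5 + 2x + x^2 + 6x^3


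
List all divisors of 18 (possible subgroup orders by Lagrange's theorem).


Lagrange's theorem: |H| divides |G|
|G| = 18
Divisors of 18: 1, 2, 3, 6, 9, 18

Possible subgroup orders: {1, 2, 3, 6, 9, 18}


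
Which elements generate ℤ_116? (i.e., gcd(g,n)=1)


g generates ℤ_n iff gcd(g,n) = 1
Prime factors of 116: 2, 29
Generators are g ∈ {1,...,115} not divisible by any of these primes.
Generators: {1, 3, 5, 7, 9, 11, 13, 15, 17, 19, 21, 23, 25, 27, 31, 33, 35, 37, 39, 41, 43, 45, 47, 49, 51, 53, 55, 57, 59, 61, 63, 65, 67, 69, 71, 73, 75, 77, 79, 81, 83, 85, 89, 91, 93, 95, 97, 99, 101, 103, 105, 107, 109, 111, 113, 115}
Number of generators = φ(116) = 56

Generators of ℤ_116 = {1, 3, 5, 7, 9, 11, 13, 15, 17, 19, 21, 23, 25, 27, 31, 33, 35, 37, 39, 41, 43, 45, 47, 49, 51, 53, 55, 57, 59, 61, 63, 65, 67, 69, 71, 73, 75, 77, 79, 81, 83, 85, 89, 91, 93, 95, 97, 99, 101, 103, 105, 107, 109, 111, 113, 115}


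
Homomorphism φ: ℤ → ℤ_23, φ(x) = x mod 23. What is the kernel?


Kernel = preimage of identity
ker(φ) = {x ∈ ℤ : x ≡ 0 (mod 23)} = 23ℤ = {0, ±23, ±46, ...}

ker(φ) = 23ℤ


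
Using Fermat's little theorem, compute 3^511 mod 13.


Fermat's little theorem: if p is prime and gcd(a,p)=1, then a^(p-1) ≡ 1 (mod p)
p = 13 is prime, gcd(3,13) = 1
Reduce exponent: 511 mod 12 = 7
So 3^511 ≡ 3^7 (mod 13)
3^7 mod 13 = 3

3^511 ≡ 3 (mod 13)


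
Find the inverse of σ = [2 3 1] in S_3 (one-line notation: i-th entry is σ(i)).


To find σ⁻¹, swap domain and range:
σ(1) = 2 → σ⁻¹(2) = 1
σ(2) = 3 → σ⁻¹(3) = 2
σ(3) = 1 → σ⁻¹(1) = 3

σ⁻¹ = [3 1 2]


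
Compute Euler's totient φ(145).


Factor n: 145 = 5 × 29
φ(n) = n · ∏(1 - 1/p) over distinct primes p | n
φ(145) = 145 · (1 - 1/5) · (1 - 1/29) = 112

φ(145) = 112


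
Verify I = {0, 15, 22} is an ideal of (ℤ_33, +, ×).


Check ideal conditions for I = {0, 15, 22} in ℤ_33:
(1) I is an additive subgroup? No
(2) For r ∈ ℤ_33 and a ∈ I: r·a ∈ I? No  [counterexample: r=2, a=15, r·a mod 33 = 30 ∉ I]

No, I is not an ideal of ℤ_33


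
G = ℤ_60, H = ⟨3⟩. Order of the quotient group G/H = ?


|⟨3⟩| = n / gcd(3, 60) = 60 / 3 = 20
H is normal (ℤ_60 is abelian).
|G/H| = |G| / |H| = 60 / 20 = 3

|G/H| = 3


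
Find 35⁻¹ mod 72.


Use the extended Euclidean algorithm to write 1 = 35·s + 72·t; then s mod 72 is the inverse.
Euclidean algorithm:
  35 = 0·72 + 35
  72 = 2·35 + 2
  35 = 17·2 + 1
  2 = 2·1 + 0
gcd(35,72) = 1
Back-substitution gives: 35·(35) + 72·(-17) = 1
So 35⁻¹ ≡ 35 ≡ 35 (mod 72)
Check: 35 × 35 = 1225 ≡ 1 (mod 72) ✓

35⁻¹ ≡ 35 (mod 72)


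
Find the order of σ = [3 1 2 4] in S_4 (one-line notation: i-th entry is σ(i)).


Cycle decomposition: (1 3 2)
Cycle lengths: 3
Order = lcm(3) = 3

ord(σ) = 3


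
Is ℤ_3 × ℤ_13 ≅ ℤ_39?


Comparing ℤ_3 × ℤ_13 and ℤ_39:
gcd(3,13) = 1, so ℤ_3 × ℤ_13 ≅ ℤ_39 (CRT)

Yes, ℤ_3 × ℤ_13 ≅ ℤ_39


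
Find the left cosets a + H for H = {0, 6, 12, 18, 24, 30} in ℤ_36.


H = {0, 6, 12, 18, 24, 30}, |H| = 6
Number of cosets = |G|/|H| = 36/6 = 6
0 + H = {0, 6, 12, 18, 24, 30}
1 + H = {1, 7, 13, 19, 25, 31}
2 + H = {2, 8, 14, 20, 26, 32}
3 + H = {3, 9, 15, 21, 27, 33}
4 + H = {4, 10, 16, 22, 28, 34}
5 + H = {5, 11, 17, 23, 29, 35}

Cosets: 0+H={0,6,12,18,24,30}; 1+H={1,7,13,19,25,31}; 2+H={2,8,14,20,26,32}; 3+H={3,9,15,21,27,33}; 4+H={4,10,16,22,28,34}; 5+H={5,11,17,23,29,35}


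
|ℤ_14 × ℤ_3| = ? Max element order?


|ℤ_14 × ℤ_3| = 14 × 3 = 42
Max element order = lcm(14,3) = 42
Cyclic? Yes (gcd=1)

|ℤ_14×ℤ_3| = 42, max element order = 42


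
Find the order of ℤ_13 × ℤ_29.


|A × B| = |A| · |B|
|ℤ_13 × ℤ_29| = 13 × 29 = 377

|ℤ_13 × ℤ_29| = 377


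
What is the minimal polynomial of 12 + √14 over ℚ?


Let α = 12 + √14. Then α - 12 = √14, so (α - 12)² = 14, giving α² - 24α + 130 = 0. Degree 2 and α ∉ ℚ, so this is the minimal polynomial.

Minimal polynomial: x² - 24x + 130


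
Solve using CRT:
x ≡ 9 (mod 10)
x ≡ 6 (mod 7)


m₁ = 10, m₂ = 7, gcd = 1, so CRT applies. M = m₁·m₂ = 70
Let M₁ = M/m₁ = 7, M₂ = M/m₂ = 10
Find y₁ ≡ M₁⁻¹ (mod m₁): 7⁻¹ ≡ 3 (mod 10)
Find y₂ ≡ M₂⁻¹ (mod m₂): 10⁻¹ ≡ 5 (mod 7)
x = a₁·M₁·y₁ + a₂·M₂·y₂ = 9·7·3 + 6·10·5 = 489
Reduce mod 70: x ≡ 69
Check: 69 mod 10 = 9 ✓, 69 mod 7 = 6 ✓

x ≡ 69 (mod 70)


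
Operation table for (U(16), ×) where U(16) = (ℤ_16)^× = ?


Elements: {1, 3, 5, 7, 9, 11, 13, 15}
Operation: multiplication mod 16
Entry (a, b) = (a × b) mod 16

Cayley table:
   |  1 |  3 |  5 |  7 |  9 | 11 | 13 | 15
 1 |  1 |  3 |  5 |  7 |  9 | 11 | 13 | 15
 3 |  3 |  9 | 15 |  5 | 11 |  1 |  7 | 13
 5 |  5 | 15 |  9 |  3 | 13 |  7 |  1 | 11
 7 |  7 |  5 |  3 |  1 | 15 | 13 | 11 |  9
 9 |  9 | 11 | 13 | 15 |  1 |  3 |  5 |  7
11 | 11 |  1 |  7 | 13 |  3 |  9 | 15 |  5
13 | 13 |  7 |  1 | 11 |  5 | 15 |  9 |  3
15 | 15 | 13 | 11 |  9 |  7 |  5 |  3 |  1


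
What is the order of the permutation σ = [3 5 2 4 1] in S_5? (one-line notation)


Cycle decomposition: (1 3 2 5)
Cycle lengths: 4
Order = lcm(4) = 4

ord(σ) = 4


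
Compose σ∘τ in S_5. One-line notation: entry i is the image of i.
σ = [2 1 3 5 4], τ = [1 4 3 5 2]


σ∘τ: apply τ first, then σ
1 →τ 1 →σ 2
2 →τ 4 →σ 5
3 →τ 3 →σ 3
4 →τ 5 →σ 4
5 →τ 2 →σ 1

σ∘τ = [2 5 3 4 1]


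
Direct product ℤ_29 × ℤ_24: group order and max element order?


|ℤ_29 × ℤ_24| = 29 × 24 = 696
Max element order = lcm(29,24) = 696
Cyclic? Yes (gcd=1)

|ℤ_29×ℤ_24| = 696, max element order = 696


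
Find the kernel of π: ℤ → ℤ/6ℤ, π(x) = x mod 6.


Kernel = preimage of identity
ker(π) = multiples of 6 = 6ℤ

ker(π) = 6ℤ


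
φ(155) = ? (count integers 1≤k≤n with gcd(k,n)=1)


Factor n: 155 = 5 × 31
φ(n) = n · ∏(1 - 1/p) over distinct primes p | n
φ(155) = 155 · (1 - 1/5) · (1 - 1/31) = 120

φ(155) = 120


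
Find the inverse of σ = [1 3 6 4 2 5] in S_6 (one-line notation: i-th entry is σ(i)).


To find σ⁻¹, swap domain and range:
σ(1) = 1 → σ⁻¹(1) = 1
σ(2) = 3 → σ⁻¹(3) = 2
σ(3) = 6 → σ⁻¹(6) = 3
σ(4) = 4 → σ⁻¹(4) = 4
σ(5) = 2 → σ⁻¹(2) = 5
σ(6) = 5 → σ⁻¹(5) = 6

σ⁻¹ = [1 5 2 4 6 3]


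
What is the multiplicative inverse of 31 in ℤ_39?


Use the extended Euclidean algorithm to write 1 = 31·s + 39·t; then s mod 39 is the inverse.
Euclidean algorithm:
  31 = 0·39 + 31
  39 = 1·31 + 8
  31 = 3·8 + 7
  8 = 1·7 + 1
  7 = 7·1 + 0
gcd(31,39) = 1
Back-substitution gives: 31·(-5) + 39·(4) = 1
So 31⁻¹ ≡ -5 ≡ 34 (mod 39)
Check: 31 × 34 = 1054 ≡ 1 (mod 39) ✓

31⁻¹ ≡ 34 (mod 39)


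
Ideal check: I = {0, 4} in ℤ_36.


Check ideal conditions for I = {0, 4} in ℤ_36:
(1) I is an additive subgroup? No
(2) For r ∈ ℤ_36 and a ∈ I: r·a ∈ I? No  [counterexample: r=2, a=4, r·a mod 36 = 8 ∉ I]

No, I is not an ideal of ℤ_36


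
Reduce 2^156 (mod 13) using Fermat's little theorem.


Fermat's little theorem: if p is prime and gcd(a,p)=1, then a^(p-1) ≡ 1 (mod p)
p = 13 is prime, gcd(2,13) = 1
Reduce exponent: 156 mod 12 = 0
So 2^156 ≡ 2^0 (mod 13)
2^0 = 1

2^156 ≡ 1 (mod 13)


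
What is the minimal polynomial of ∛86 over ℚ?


∛86 satisfies x³ - 86 = 0, irreducible over ℚ (no rational root; 86 is not a perfect cube)

Minimal polynomial: x³ - 86


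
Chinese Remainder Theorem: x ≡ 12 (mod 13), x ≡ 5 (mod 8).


m₁ = 13, m₂ = 8, gcd = 1, so CRT applies. M = m₁·m₂ = 104
Let M₁ = M/m₁ = 8, M₂ = M/m₂ = 13
Find y₁ ≡ M₁⁻¹ (mod m₁): 8⁻¹ ≡ 5 (mod 13)
Find y₂ ≡ M₂⁻¹ (mod m₂): 13⁻¹ ≡ 5 (mod 8)
x = a₁·M₁·y₁ + a₂·M₂·y₂ = 12·8·5 + 5·13·5 = 805
Reduce mod 104: x ≡ 77
Check: 77 mod 13 = 12 ✓, 77 mod 8 = 5 ✓

x ≡ 77 (mod 104)


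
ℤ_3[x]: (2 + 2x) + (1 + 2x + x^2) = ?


Add coefficients mod 3:
x^0: 2 + 1 = 0 (mod 3)
x^1: 2 + 2 = 1 (mod 3)
x^2: 0 + 1 = 1 (mod 3)
Result: x + x^2

f + g = x + x^2


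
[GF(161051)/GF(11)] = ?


GF(161051) = GF(11^5), so the extension degree is 5

[GF(161051)/GF(11)] = 5


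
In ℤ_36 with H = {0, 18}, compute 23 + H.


23 + H = {23 + h (mod 36) : h ∈ H}
23+0=23, 23+18=5
23 + H = {5, 23} = 5 + H

23 + H = {5, 23}


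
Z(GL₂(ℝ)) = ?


Z(G) = {g ∈ G | gx = xg for all x ∈ G}
Only scalar multiples of the identity commute with all invertible matrices

Z(GL₂(ℝ)) = {aI : a ∈ ℝ, a ≠ 0}


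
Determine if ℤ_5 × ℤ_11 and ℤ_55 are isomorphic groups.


Comparing ℤ_5 × ℤ_11 and ℤ_55:
gcd(5,11) = 1, so ℤ_5 × ℤ_11 ≅ ℤ_55 (CRT)

Yes, ℤ_5 × ℤ_11 ≅ ℤ_55


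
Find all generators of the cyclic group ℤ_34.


g generates ℤ_n iff gcd(g,n) = 1
Prime factors of 34: 2, 17
Generators are g ∈ {1,...,33} not divisible by any of these primes.
Generators: {1, 3, 5, 7, 9, 11, 13, 15, 19, 21, 23, 25, 27, 29, 31, 33}
Number of generators = φ(34) = 16

Generators of ℤ_34 = {1, 3, 5, 7, 9, 11, 13, 15, 19, 21, 23, 25, 27, 29, 31, 33}


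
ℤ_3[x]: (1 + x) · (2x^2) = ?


Expand and collect like terms; reduce coefficients mod 3:
x^0: 1·0 = 0 ≡ 0 (mod 3)
x^1: 1·0 + 1·0 = 0 ≡ 0 (mod 3)
x^2: 1·2 + 1·0 = 2 ≡ 2 (mod 3)
x^3: 1·2 = 2 ≡ 2 (mod 3)
Result: 2x^2 + 2x^3

f · g = 2x^2 + 2x^3


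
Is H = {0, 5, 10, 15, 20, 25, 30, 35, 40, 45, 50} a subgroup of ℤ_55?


Subgroup test for H = {0, 5, 10, 15, 20, 25, 30, 35, 40, 45, 50} in (ℤ_55, +):
(1) 0 ∈ H? Yes
(2) Closure: for all a,b ∈ H, (a+b) mod 55 ∈ H? Yes
(3) Inverses: for all a ∈ H, -a mod 55 ∈ H? Yes

Yes, H is a subgroup of ℤ_55


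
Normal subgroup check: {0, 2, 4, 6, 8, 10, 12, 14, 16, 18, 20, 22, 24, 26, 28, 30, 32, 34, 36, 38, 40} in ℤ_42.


H = {0, 2, 4, 6, 8, 10, 12, 14, 16, 18, 20, 22, 24, 26, 28, 30, 32, 34, 36, 38, 40} in ℤ_42
ℤ_42 is abelian; every subgroup of an abelian group is normal

Yes, normal subgroup


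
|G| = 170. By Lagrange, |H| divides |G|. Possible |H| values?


Lagrange's theorem: |H| divides |G|
|G| = 170
Divisors of 170: 1, 2, 5, 10, 17, 34, 85, 170

Possible subgroup orders: {1, 2, 5, 10, 17, 34, 85, 170}


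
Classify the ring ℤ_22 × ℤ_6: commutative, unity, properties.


Direct product ring; commutative with unity (1,1); but (1,0)·(0,1) = (0,0) gives zero divisors, so not an integral domain
Commutative: Yes
Integral domain: No
Has unity: Yes

ℤ_22 × ℤ_6: Commutative=Yes, Unity=Yes


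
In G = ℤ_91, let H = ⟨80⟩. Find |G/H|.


|⟨80⟩| = n / gcd(80, 91) = 91 / 1 = 91
H is normal (ℤ_91 is abelian).
|G/H| = |G| / |H| = 91 / 91 = 1

|G/H| = 1


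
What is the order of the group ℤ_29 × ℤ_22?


|A × B| = |A| · |B|
|ℤ_29 × ℤ_22| = 29 × 22 = 638

|ℤ_29 × ℤ_22| = 638


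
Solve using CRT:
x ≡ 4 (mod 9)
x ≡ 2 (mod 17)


m₁ = 9, m₂ = 17, gcd = 1, so CRT applies. M = m₁·m₂ = 153
Let M₁ = M/m₁ = 17, M₂ = M/m₂ = 9
Find y₁ ≡ M₁⁻¹ (mod m₁): 17⁻¹ ≡ 8 (mod 9)
Find y₂ ≡ M₂⁻¹ (mod m₂): 9⁻¹ ≡ 2 (mod 17)
x = a₁·M₁·y₁ + a₂·M₂·y₂ = 4·17·8 + 2·9·2 = 580
Reduce mod 153: x ≡ 121
Check: 121 mod 9 = 4 ✓, 121 mod 17 = 2 ✓

x ≡ 121 (mod 153)


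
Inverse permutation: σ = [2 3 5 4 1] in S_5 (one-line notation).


To find σ⁻¹, swap domain and range:
σ(1) = 2 → σ⁻¹(2) = 1
σ(2) = 3 → σ⁻¹(3) = 2
σ(3) = 5 → σ⁻¹(5) = 3
σ(4) = 4 → σ⁻¹(4) = 4
σ(5) = 1 → σ⁻¹(1) = 5

σ⁻¹ = [5 1 2 4 3]


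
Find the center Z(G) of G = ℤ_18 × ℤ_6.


Z(G) = {g ∈ G | gx = xg for all x ∈ G}
Direct product of abelian groups is abelian, so Z(G) = G

Z(ℤ_18 × ℤ_6) = ℤ_18 × ℤ_6


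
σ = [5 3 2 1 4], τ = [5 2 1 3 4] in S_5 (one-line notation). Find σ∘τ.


σ∘τ: apply τ first, then σ
1 →τ 5 →σ 4
2 →τ 2 →σ 3
3 →τ 1 →σ 5
4 →τ 3 →σ 2
5 →τ 4 →σ 1

σ∘τ = [4 3 5 2 1]


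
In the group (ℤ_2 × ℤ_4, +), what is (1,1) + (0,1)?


Operation: componentwise addition mod (2, 4)
(1,1) + (0,1) = ((a₁+b₁) mod 2, (a₂+b₂) mod 4) with a = (1,1), b = (0,1)

(1,1) + (0,1) = (1,2)


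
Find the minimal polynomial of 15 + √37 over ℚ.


Let α = 15 + √37. Then α - 15 = √37, so (α - 15)² = 37, giving α² - 30α + 188 = 0. Degree 2 and α ∉ ℚ, so this is the minimal polynomial.

Minimal polynomial: x² - 30x + 188


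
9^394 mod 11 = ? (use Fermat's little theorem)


Fermat's little theorem: if p is prime and gcd(a,p)=1, then a^(p-1) ≡ 1 (mod p)
p = 11 is prime, gcd(9,11) = 1
Reduce exponent: 394 mod 10 = 4
So 9^394 ≡ 9^4 (mod 11)
9^4 mod 11 = 5

9^394 ≡ 5 (mod 11)


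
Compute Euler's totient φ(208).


Factor n: 208 = 2^4 × 13
φ(n) = n · ∏(1 - 1/p) over distinct primes p | n
φ(208) = 208 · (1 - 1/2) · (1 - 1/13) = 96

φ(208) = 96


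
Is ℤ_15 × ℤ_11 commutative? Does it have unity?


Direct product ring; commutative with unity (1,1); but (1,0)·(0,1) = (0,0) gives zero divisors, so not an integral domain
Commutative: Yes
Integral domain: No
Has unity: Yes

ℤ_15 × ℤ_11: Commutative=Yes, Unity=Yes


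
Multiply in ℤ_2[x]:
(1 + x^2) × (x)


Expand and collect like terms; reduce coefficients mod 2:
x^0: 1·0 = 0 ≡ 0 (mod 2)
x^1: 1·1 + 0·0 = 1 ≡ 1 (mod 2)
x^2: 0·1 + 1·0 = 0 ≡ 0 (mod 2)
x^3: 1·1 = 1 ≡ 1 (mod 2)
Result: x + x^3

f · g = x + x^3


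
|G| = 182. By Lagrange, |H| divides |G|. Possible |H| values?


Lagrange's theorem: |H| divides |G|
|G| = 182
Divisors of 182: 1, 2, 7, 13, 14, 26, 91, 182

Possible subgroup orders: {1, 2, 7, 13, 14, 26, 91, 182}


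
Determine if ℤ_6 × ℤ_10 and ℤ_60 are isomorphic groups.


Comparing ℤ_6 × ℤ_10 and ℤ_60:
gcd(6,10) = 2 ≠ 1. Max element order in ℤ_6×ℤ_10 is lcm(6,10) = 30 < 60, so it has no element of order 60

No, ℤ_6 × ℤ_10 ≇ ℤ_60


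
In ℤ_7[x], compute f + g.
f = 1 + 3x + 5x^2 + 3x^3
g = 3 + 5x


Add coefficients mod 7:
x^0: 1 + 3 = 4 (mod 7)
x^1: 3 + 5 = 1 (mod 7)
x^2: 5 + 0 = 5 (mod 7)
x^3: 3 + 0 = 3 (mod 7)
Result: 4 + x + 5x^2 + 3x^3

f + g = 4 + x + 5x^2 + 3x^3


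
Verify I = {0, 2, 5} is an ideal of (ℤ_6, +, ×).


Check ideal conditions for I = {0, 2, 5} in ℤ_6:
(1) I is an additive subgroup? No
(2) For r ∈ ℤ_6 and a ∈ I: r·a ∈ I? No  [counterexample: r=2, a=2, r·a mod 6 = 4 ∉ I]

No, I is not an ideal of ℤ_6


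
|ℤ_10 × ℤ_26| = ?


|A × B| = |A| · |B|
|ℤ_10 × ℤ_26| = 10 × 26 = 260

|ℤ_10 × ℤ_26| = 260


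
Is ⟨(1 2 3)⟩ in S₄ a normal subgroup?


H = ⟨(1 2 3)⟩ in S₄
(1 4)(1 2 3)(1 4)⁻¹ = (4 2 3) ∉ ⟨(1 2 3)⟩

No, not a normal subgroup


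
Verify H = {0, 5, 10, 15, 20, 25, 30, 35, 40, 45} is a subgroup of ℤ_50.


Subgroup test for H = {0, 5, 10, 15, 20, 25, 30, 35, 40, 45} in (ℤ_50, +):
(1) 0 ∈ H? Yes
(2) Closure: for all a,b ∈ H, (a+b) mod 50 ∈ H? Yes
(3) Inverses: for all a ∈ H, -a mod 50 ∈ H? Yes

Yes, H is a subgroup of ℤ_50


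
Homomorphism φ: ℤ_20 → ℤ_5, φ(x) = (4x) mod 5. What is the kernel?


Kernel = preimage of identity
ker(φ) = {x ∈ ℤ_20 : 4x ≡ 0 (mod 5)}. Since 5 | 20, φ is well-defined. The kernel is the cyclic subgroup ⟨5⟩ of ℤ_20 (order 4), i.e. {0, 5, 10, 15}

ker(φ) = {0, 5, 10, 15}


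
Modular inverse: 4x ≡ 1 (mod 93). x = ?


Use the extended Euclidean algorithm to write 1 = 4·s + 93·t; then s mod 93 is the inverse.
Euclidean algorithm:
  4 = 0·93 + 4
  93 = 23·4 + 1
  4 = 4·1 + 0
gcd(4,93) = 1
Back-substitution gives: 4·(-23) + 93·(1) = 1
So 4⁻¹ ≡ -23 ≡ 70 (mod 93)
Check: 4 × 70 = 280 ≡ 1 (mod 93) ✓

4⁻¹ ≡ 70 (mod 93)


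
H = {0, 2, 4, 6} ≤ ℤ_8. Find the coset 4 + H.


4 + H = {4 + h (mod 8) : h ∈ H}
4+0=4, 4+2=6, 4+4=0, 4+6=2
4 + H = {0, 2, 4, 6} = 0 + H

4 + H = {0, 2, 4, 6}


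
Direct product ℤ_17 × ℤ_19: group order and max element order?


|ℤ_17 × ℤ_19| = 17 × 19 = 323
Max element order = lcm(17,19) = 323
Cyclic? Yes (gcd=1)

|ℤ_17×ℤ_19| = 323, max element order = 323


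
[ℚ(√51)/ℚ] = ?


√51 has minimal polynomial x² - 51 (irreducible over ℚ since 51 is squarefree)

[ℚ(√51)/ℚ] = 2


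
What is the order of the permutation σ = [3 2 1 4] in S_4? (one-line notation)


Cycle decomposition: (1 3)
Cycle lengths: 2
Order = lcm(2) = 2

ord(σ) = 2


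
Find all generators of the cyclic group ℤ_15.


g generates ℤ_n iff gcd(g,n) = 1
Checking each g ∈ {1,...,14}:
gcd(1,15) = 1
gcd(2,15) = 1
gcd(3,15) = 3
gcd(4,15) = 1
gcd(5,15) = 5
gcd(6,15) = 3
gcd(7,15) = 1
gcd(8,15) = 1
gcd(9,15) = 3
gcd(10,15) = 5
gcd(11,15) = 1
gcd(12,15) = 3
gcd(13,15) = 1
gcd(14,15) = 1
Generators: {1, 2, 4, 7, 8, 11, 13, 14}
Number of generators = φ(15) = 8

Generators of ℤ_15 = {1, 2, 4, 7, 8, 11, 13, 14}


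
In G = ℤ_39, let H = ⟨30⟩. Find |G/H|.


|⟨30⟩| = n / gcd(30, 39) = 39 / 3 = 13
H is normal (ℤ_39 is abelian).
|G/H| = |G| / |H| = 39 / 13 = 3

|G/H| = 3


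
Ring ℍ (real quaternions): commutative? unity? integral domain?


quaternion multiplication is non-commutative (ij = k ≠ ji = -k); has unity 1; a division ring but not an integral domain since integral domains are commutative by convention
Commutative: No
Integral domain: No
Has unity: Yes

ℍ (real quaternions): Commutative=No, Unity=Yes


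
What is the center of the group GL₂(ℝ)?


Z(G) = {g ∈ G | gx = xg for all x ∈ G}
Only scalar multiples of the identity commute with all invertible matrices

Z(GL₂(ℝ)) = {aI : a ∈ ℝ, a ≠ 0}


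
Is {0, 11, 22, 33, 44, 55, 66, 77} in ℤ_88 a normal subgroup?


H = {0, 11, 22, 33, 44, 55, 66, 77} in ℤ_88
ℤ_88 is abelian; every subgroup of an abelian group is normal

Yes, normal subgroup


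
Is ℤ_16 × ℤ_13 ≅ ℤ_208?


Comparing ℤ_16 × ℤ_13 and ℤ_208:
gcd(16,13) = 1, so ℤ_16 × ℤ_13 ≅ ℤ_208 (CRT)

Yes, ℤ_16 × ℤ_13 ≅ ℤ_208


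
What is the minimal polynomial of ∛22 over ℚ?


∛22 satisfies x³ - 22 = 0, irreducible over ℚ (no rational root; 22 is not a perfect cube)

Minimal polynomial: x³ - 22


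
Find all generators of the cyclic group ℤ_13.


g generates ℤ_n iff gcd(g,n) = 1
Checking each g ∈ {1,...,12}:
gcd(1,13) = 1
gcd(2,13) = 1
gcd(3,13) = 1
gcd(4,13) = 1
gcd(5,13) = 1
gcd(6,13) = 1
gcd(7,13) = 1
gcd(8,13) = 1
gcd(9,13) = 1
gcd(10,13) = 1
gcd(11,13) = 1
gcd(12,13) = 1
Generators: {1, 2, 3, 4, 5, 6, 7, 8, 9, 10, 11, 12}
Number of generators = φ(13) = 12

Generators of ℤ_13 = {1, 2, 3, 4, 5, 6, 7, 8, 9, 10, 11, 12}


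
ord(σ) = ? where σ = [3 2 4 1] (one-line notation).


Cycle decomposition: (1 3 4)
Cycle lengths: 3
Order = lcm(3) = 3

ord(σ) = 3


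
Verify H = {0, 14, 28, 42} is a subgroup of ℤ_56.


Subgroup test for H = {0, 14, 28, 42} in (ℤ_56, +):
(1) 0 ∈ H? Yes
(2) Closure: for all a,b ∈ H, (a+b) mod 56 ∈ H? Yes
(3) Inverses: for all a ∈ H, -a mod 56 ∈ H? Yes

Yes, H is a subgroup of ℤ_56


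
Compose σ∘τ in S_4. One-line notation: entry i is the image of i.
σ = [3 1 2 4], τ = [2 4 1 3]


σ∘τ: apply τ first, then σ
1 →τ 2 →σ 1
2 →τ 4 →σ 4
3 →τ 1 →σ 3
4 →τ 3 →σ 2

σ∘τ = [1 4 3 2]


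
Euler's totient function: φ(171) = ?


Factor n: 171 = 3^2 × 19
φ(n) = n · ∏(1 - 1/p) over distinct primes p | n
φ(171) = 171 · (1 - 1/3) · (1 - 1/19) = 108

φ(171) = 108


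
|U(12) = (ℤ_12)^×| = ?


U(n) is the group of units mod n; |U(n)| = φ(n)
|U(12)| = φ(12) = 4

|U(12) = (ℤ_12)^×| = 4


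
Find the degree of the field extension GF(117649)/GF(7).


GF(117649) = GF(7^6), so the extension degree is 6

[GF(117649)/GF(7)] = 6


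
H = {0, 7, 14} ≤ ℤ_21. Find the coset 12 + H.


12 + H = {12 + h (mod 21) : h ∈ H}
12+0=12, 12+7=19, 12+14=5
12 + H = {5, 12, 19} = 5 + H

12 + H = {5, 12, 19}


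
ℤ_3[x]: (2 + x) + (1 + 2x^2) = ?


Add coefficients mod 3:
x^0: 2 + 1 = 0 (mod 3)
x^1: 1 + 0 = 1 (mod 3)
x^2: 0 + 2 = 2 (mod 3)
Result: x + 2x^2

f + g = x + 2x^2


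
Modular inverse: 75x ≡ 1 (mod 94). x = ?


Use the extended Euclidean algorithm to write 1 = 75·s + 94·t; then s mod 94 is the inverse.
Euclidean algorithm:
  75 = 0·94 + 75
  94 = 1·75 + 19
  75 = 3·19 + 18
  19 = 1·18 + 1
  18 = 18·1 + 0
gcd(75,94) = 1
Back-substitution gives: 75·(-5) + 94·(4) = 1
So 75⁻¹ ≡ -5 ≡ 89 (mod 94)
Check: 75 × 89 = 6675 ≡ 1 (mod 94) ✓

75⁻¹ ≡ 89 (mod 94)


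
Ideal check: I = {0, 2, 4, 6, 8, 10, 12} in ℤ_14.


Check ideal conditions for I = {0, 2, 4, 6, 8, 10, 12} in ℤ_14:
(1) I is an additive subgroup? Yes
(2) For r ∈ ℤ_14 and a ∈ I: r·a ∈ I? Yes

Yes, I is an ideal of ℤ_14


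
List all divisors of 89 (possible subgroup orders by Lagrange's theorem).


Lagrange's theorem: |H| divides |G|
|G| = 89
Divisors of 89: 1, 89

Possible subgroup orders: {1, 89}


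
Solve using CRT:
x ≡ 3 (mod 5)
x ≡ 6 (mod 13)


m₁ = 5, m₂ = 13, gcd = 1, so CRT applies. M = m₁·m₂ = 65
Let M₁ = M/m₁ = 13, M₂ = M/m₂ = 5
Find y₁ ≡ M₁⁻¹ (mod m₁): 13⁻¹ ≡ 2 (mod 5)
Find y₂ ≡ M₂⁻¹ (mod m₂): 5⁻¹ ≡ 8 (mod 13)
x = a₁·M₁·y₁ + a₂·M₂·y₂ = 3·13·2 + 6·5·8 = 318
Reduce mod 65: x ≡ 58
Check: 58 mod 5 = 3 ✓, 58 mod 13 = 6 ✓

x ≡ 58 (mod 65)


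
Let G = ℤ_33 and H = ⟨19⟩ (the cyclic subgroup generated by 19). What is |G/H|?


|⟨19⟩| = n / gcd(19, 33) = 33 / 1 = 33
H is normal (ℤ_33 is abelian).
|G/H| = |G| / |H| = 33 / 33 = 1

|G/H| = 1


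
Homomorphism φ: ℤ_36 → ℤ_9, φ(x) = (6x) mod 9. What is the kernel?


Kernel = preimage of identity
ker(φ) = {x ∈ ℤ_36 : 6x ≡ 0 (mod 9)}. Since 9 | 36, φ is well-defined. The kernel is the cyclic subgroup ⟨3⟩ of ℤ_36 (order 12), i.e. {0, 3, 6, 9, 12, 15, 18, 21, 24, 27, 30, 33}

ker(φ) = {0, 3, 6, 9, 12, 15, 18, 21, 24, 27, 30, 33}


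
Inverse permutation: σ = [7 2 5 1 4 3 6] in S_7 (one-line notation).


To find σ⁻¹, swap domain and range:
σ(1) = 7 → σ⁻¹(7) = 1
σ(2) = 2 → σ⁻¹(2) = 2
σ(3) = 5 → σ⁻¹(5) = 3
σ(4) = 1 → σ⁻¹(1) = 4
σ(5) = 4 → σ⁻¹(4) = 5
σ(6) = 3 → σ⁻¹(3) = 6
σ(7) = 6 → σ⁻¹(6) = 7

σ⁻¹ = [4 2 6 5 3 7 1]


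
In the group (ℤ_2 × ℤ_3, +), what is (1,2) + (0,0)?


Operation: componentwise addition mod (2, 3)
(1,2) + (0,0) = ((a₁+b₁) mod 2, (a₂+b₂) mod 3) with a = (1,2), b = (0,0)

(1,2) + (0,0) = (1,2)


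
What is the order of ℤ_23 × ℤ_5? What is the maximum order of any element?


|ℤ_23 × ℤ_5| = 23 × 5 = 115
Max element order = lcm(23,5) = 115
Cyclic? Yes (gcd=1)

|ℤ_23×ℤ_5| = 115, max element order = 115


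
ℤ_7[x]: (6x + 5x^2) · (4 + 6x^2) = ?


Expand and collect like terms; reduce coefficients mod 7:
x^0: 0·4 = 0 ≡ 0 (mod 7)
x^1: 0·0 + 6·4 = 24 ≡ 3 (mod 7)
x^2: 0·6 + 6·0 + 5·4 = 20 ≡ 6 (mod 7)
x^3: 6·6 + 5·0 = 36 ≡ 1 (mod 7)
x^4: 5·6 = 30 ≡ 2 (mod 7)
Result: 3x + 6x^2 + x^3 + 2x^4

f · g = 3x + 6x^2 + x^3 + 2x^4
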